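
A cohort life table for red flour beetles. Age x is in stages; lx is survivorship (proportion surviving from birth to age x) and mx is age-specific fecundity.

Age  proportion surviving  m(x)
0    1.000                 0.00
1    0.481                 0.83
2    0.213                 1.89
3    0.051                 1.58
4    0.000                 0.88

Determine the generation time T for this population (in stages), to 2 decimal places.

lx·mx: 0, 0.39923, 0.40257, 0.08058, 0 → R0 = 0.88238
x·lx·mx: 0, 0.39923, 0.80514, 0.24174, 0 → Σ = 1.44611
T = 1.44611 / 0.88238 = 1.638874… → 1.64

1.64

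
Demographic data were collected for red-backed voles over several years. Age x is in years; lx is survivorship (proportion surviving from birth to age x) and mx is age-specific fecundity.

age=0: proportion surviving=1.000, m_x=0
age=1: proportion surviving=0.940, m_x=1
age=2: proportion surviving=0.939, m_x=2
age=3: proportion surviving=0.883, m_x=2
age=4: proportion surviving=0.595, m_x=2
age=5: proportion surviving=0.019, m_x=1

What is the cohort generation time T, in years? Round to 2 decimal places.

2.56

lx·mx: 0, 0.94, 1.878, 1.766, 1.19, 0.019 → R0 = 5.793
x·lx·mx: 0, 0.94, 3.756, 5.298, 4.76, 0.095 → Σ = 14.849
T = 14.849 / 5.793 = 2.563266… → 2.56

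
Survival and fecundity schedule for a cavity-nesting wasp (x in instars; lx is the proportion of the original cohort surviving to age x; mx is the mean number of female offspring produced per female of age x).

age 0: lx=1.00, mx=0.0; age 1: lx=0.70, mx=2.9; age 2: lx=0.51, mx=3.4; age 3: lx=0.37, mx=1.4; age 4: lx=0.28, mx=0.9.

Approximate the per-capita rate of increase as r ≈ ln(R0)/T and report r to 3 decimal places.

0.850

R0 = Σ lx·mx = 0 + 2.03 + 1.734 + 0.518 + 0.252 = 4.534
Σ x·lx·mx = 8.06; T = 8.06/4.534 = 1.77768…
r ≈ ln(R0)/T = ln(4.534)/1.77768… = 0.85032… → 0.850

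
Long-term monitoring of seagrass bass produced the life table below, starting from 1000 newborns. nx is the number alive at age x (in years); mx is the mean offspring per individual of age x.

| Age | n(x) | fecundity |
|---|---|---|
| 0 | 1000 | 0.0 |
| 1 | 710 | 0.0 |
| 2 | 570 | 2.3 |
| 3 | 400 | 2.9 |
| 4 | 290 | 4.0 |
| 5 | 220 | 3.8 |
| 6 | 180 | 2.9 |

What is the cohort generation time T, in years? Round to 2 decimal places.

lx = nx/n0 = nx/1000: 1, 0.71, 0.57, 0.4, 0.29, 0.22, 0.18
lx·mx: 0, 0, 1.311, 1.16, 1.16, 0.836, 0.522 → R0 = 4.989
x·lx·mx: 0, 0, 2.622, 3.48, 4.64, 4.18, 3.132 → Σ = 18.054
T = 18.054 / 4.989 = 3.618761… → 3.62

3.62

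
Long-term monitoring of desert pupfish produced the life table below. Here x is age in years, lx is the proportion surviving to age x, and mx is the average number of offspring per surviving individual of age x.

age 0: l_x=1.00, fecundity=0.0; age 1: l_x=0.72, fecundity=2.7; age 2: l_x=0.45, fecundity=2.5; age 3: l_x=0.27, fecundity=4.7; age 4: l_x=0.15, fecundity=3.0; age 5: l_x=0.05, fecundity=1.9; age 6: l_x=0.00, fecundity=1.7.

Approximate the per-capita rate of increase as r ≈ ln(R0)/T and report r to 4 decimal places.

0.7535

R0 = Σ lx·mx = 0 + 1.944 + 1.125 + 1.269 + 0.45 + 0.095 + 0 = 4.883
Σ x·lx·mx = 10.276; T = 10.276/4.883 = 2.10444…
r ≈ ln(R0)/T = ln(4.883)/2.10444… = 0.753529… → 0.7535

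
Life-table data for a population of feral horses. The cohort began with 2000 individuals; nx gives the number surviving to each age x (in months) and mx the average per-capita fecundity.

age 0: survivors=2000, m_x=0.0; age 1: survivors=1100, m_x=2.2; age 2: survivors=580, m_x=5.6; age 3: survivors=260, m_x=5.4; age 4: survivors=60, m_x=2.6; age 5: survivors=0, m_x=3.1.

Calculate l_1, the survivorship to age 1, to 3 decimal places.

0.550

l_1 = n_1/n_0 = 1100/2000 = 0.55 → 0.550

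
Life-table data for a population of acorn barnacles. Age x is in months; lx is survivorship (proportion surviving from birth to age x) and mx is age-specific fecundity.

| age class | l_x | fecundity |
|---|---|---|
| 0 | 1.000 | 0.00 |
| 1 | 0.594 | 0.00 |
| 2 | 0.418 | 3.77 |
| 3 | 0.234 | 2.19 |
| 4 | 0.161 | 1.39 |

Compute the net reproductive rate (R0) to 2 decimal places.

2.31

lx·mx by age: 0, 0, 1.57586, 0.51246, 0.22379
R0 = Σ lx·mx = 2.31211 → 2.31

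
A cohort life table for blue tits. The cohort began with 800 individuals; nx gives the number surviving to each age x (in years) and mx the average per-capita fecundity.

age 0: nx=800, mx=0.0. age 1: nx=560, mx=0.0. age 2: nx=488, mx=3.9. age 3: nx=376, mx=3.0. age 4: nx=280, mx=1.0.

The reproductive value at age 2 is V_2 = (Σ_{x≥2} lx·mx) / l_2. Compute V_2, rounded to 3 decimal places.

6.785

lx = nx/n0 = nx/800: 1, 0.7, 0.61, 0.47, 0.35
lx·mx for x ≥ 2: 2.379, 1.41, 0.35 → sum = 4.139
V_2 = 4.139 / l_2 = 4.139 / 0.61 = 6.785246… → 6.785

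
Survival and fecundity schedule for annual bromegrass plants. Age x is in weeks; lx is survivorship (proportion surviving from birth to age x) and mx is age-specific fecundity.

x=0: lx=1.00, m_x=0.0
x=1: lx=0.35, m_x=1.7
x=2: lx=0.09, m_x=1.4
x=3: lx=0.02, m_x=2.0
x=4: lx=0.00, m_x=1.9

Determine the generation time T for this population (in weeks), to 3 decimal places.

lx·mx: 0, 0.595, 0.126, 0.04, 0 → R0 = 0.761
x·lx·mx: 0, 0.595, 0.252, 0.12, 0 → Σ = 0.967
T = 0.967 / 0.761 = 1.270696… → 1.271

1.271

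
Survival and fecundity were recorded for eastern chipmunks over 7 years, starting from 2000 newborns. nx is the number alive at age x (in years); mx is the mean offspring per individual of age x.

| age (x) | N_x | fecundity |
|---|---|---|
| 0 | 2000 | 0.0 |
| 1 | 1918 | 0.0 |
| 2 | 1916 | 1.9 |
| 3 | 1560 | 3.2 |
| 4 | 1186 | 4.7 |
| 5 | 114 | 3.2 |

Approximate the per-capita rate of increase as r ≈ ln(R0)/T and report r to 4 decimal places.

0.6240

lx = nx/n0 = nx/2000: 1, 0.959, 0.958, 0.78, 0.593, 0.057
R0 = Σ lx·mx = 0 + 0 + 1.8202 + 2.496 + 2.7871 + 0.1824 = 7.2857
Σ x·lx·mx = 23.1888; T = 23.1888/7.2857 = 3.18278…
r ≈ ln(R0)/T = ln(7.2857)/3.18278… = 0.623955… → 0.6240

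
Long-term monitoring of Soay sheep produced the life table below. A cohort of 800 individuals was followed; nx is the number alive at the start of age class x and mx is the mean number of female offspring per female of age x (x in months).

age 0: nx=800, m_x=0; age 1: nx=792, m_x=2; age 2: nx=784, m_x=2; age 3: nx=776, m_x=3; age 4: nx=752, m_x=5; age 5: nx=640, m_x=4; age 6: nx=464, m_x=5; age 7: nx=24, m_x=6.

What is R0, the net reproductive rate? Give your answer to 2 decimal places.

lx = nx/n0 = nx/800: 1, 0.99, 0.98, 0.97, 0.94, 0.8, 0.58, 0.03
lx·mx by age: 0, 1.98, 1.96, 2.91, 4.7, 3.2, 2.9, 0.18
R0 = Σ lx·mx = 17.83 → 17.83

17.83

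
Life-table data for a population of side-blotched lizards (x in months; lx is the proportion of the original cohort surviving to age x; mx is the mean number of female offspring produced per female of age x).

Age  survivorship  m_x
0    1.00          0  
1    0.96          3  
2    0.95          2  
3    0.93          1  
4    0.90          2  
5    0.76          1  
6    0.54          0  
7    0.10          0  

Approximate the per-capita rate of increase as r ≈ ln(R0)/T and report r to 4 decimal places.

R0 = Σ lx·mx = 0 + 2.88 + 1.9 + 0.93 + 1.8 + 0.76 + 0 + 0 = 8.27
Σ x·lx·mx = 20.47; T = 20.47/8.27 = 2.47521…
r ≈ ln(R0)/T = ln(8.27)/2.47521… = 0.853517… → 0.8535

0.8535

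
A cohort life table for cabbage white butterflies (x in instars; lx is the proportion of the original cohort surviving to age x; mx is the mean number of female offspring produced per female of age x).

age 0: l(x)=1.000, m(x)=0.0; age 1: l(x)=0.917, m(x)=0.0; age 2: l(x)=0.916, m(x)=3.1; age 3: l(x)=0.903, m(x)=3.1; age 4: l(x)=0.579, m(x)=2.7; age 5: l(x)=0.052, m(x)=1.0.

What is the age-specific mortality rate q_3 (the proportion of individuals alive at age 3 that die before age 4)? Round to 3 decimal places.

0.359

q_3 = (l_3 − l_4) / l_3 = (0.903 − 0.579) / 0.903
     = 0.324 / 0.903 = 0.358804… → 0.359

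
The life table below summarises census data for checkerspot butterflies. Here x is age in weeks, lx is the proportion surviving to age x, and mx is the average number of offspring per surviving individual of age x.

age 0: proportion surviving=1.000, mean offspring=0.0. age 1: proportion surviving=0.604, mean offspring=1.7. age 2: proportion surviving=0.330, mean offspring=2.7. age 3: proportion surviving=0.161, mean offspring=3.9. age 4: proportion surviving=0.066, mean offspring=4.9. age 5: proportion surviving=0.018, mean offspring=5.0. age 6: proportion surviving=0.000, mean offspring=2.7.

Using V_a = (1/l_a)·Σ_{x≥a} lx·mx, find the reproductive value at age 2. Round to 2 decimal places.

lx·mx for x ≥ 2: 0.891, 0.6279, 0.3234, 0.09, 0 → sum = 1.9323
V_2 = 1.9323 / l_2 = 1.9323 / 0.33 = 5.855455… → 5.86

5.86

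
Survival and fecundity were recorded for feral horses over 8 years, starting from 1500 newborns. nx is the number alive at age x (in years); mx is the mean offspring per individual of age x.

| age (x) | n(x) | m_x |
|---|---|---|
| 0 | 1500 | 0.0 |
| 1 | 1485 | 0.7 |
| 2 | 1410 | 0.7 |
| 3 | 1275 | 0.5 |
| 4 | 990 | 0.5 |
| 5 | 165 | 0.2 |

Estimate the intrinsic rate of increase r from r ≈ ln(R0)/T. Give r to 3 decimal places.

0.341

lx = nx/n0 = nx/1500: 1, 0.99, 0.94, 0.85, 0.66, 0.11
R0 = Σ lx·mx = 0 + 0.693 + 0.658 + 0.425 + 0.33 + 0.022 = 2.128
Σ x·lx·mx = 4.714; T = 4.714/2.128 = 2.21523…
r ≈ ln(R0)/T = ln(2.128)/2.21523… = 0.34091… → 0.341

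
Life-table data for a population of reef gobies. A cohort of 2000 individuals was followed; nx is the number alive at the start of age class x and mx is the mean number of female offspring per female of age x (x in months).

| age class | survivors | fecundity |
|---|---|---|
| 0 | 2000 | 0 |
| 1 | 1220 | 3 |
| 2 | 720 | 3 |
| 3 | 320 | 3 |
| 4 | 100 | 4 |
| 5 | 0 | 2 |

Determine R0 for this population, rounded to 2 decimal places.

lx = nx/n0 = nx/2000: 1, 0.61, 0.36, 0.16, 0.05, 0
lx·mx by age: 0, 1.83, 1.08, 0.48, 0.2, 0
R0 = Σ lx·mx = 3.59 → 3.59

3.59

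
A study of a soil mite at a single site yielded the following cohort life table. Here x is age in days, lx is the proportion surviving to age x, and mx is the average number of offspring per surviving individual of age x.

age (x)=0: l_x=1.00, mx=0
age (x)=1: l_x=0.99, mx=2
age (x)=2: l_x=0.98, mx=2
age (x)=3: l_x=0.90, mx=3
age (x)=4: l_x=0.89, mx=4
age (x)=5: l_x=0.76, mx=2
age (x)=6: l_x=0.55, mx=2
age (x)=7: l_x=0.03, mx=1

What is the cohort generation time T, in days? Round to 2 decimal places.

lx·mx: 0, 1.98, 1.96, 2.7, 3.56, 1.52, 1.1, 0.03 → R0 = 12.85
x·lx·mx: 0, 1.98, 3.92, 8.1, 14.24, 7.6, 6.6, 0.21 → Σ = 42.65
T = 42.65 / 12.85 = 3.319066… → 3.32

3.32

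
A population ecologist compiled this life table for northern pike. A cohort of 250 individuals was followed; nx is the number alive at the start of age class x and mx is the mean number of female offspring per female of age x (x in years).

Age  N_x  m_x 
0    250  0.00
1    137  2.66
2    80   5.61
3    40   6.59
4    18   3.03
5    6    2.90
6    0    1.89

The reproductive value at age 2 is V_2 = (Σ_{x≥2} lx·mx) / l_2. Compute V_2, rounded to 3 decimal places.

lx = nx/n0 = nx/250: 1, 0.548, 0.32, 0.16, 0.072, 0.024, 0
lx·mx for x ≥ 2: 1.7952, 1.0544, 0.21816, 0.0696, 0 → sum = 3.13736
V_2 = 3.13736 / l_2 = 3.13736 / 0.32 = 9.80425 → 9.804

9.804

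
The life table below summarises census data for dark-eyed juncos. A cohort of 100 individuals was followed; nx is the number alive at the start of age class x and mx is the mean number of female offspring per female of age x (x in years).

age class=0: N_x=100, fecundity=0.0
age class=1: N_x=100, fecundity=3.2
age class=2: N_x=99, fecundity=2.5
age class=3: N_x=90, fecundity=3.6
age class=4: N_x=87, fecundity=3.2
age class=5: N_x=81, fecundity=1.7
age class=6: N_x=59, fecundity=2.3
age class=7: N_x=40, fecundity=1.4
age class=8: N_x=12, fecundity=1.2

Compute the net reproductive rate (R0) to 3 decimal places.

lx = nx/n0 = nx/100: 1, 1, 0.99, 0.9, 0.87, 0.81, 0.59, 0.4, 0.12
lx·mx by age: 0, 3.2, 2.475, 3.24, 2.784, 1.377, 1.357, 0.56, 0.144
R0 = Σ lx·mx = 15.137 → 15.137

15.137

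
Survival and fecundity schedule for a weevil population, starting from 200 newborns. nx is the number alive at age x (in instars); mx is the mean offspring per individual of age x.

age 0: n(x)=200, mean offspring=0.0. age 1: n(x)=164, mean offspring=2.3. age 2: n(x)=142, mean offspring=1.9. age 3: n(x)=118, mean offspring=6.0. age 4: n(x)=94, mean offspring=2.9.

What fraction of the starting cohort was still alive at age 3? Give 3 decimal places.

0.590

l_3 = n_3/n_0 = 118/200 = 0.59 → 0.590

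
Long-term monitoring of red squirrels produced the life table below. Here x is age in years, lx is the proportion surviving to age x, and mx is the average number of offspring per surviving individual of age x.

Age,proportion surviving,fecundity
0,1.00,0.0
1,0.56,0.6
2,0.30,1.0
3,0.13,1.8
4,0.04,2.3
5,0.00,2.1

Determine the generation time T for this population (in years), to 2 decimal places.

2.09

lx·mx: 0, 0.336, 0.3, 0.234, 0.092, 0 → R0 = 0.962
x·lx·mx: 0, 0.336, 0.6, 0.702, 0.368, 0 → Σ = 2.006
T = 2.006 / 0.962 = 2.085239… → 2.09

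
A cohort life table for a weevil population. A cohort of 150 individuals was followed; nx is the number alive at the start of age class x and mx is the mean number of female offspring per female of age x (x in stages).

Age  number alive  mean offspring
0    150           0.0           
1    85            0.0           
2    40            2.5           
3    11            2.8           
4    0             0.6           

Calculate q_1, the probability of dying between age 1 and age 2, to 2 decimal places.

0.53

lx = nx/n0 = nx/150: 1, 0.56667…, 0.26667…, 0.07333…, 0
q_1 = (l_1 − l_2) / l_1 = (0.566667… − 0.266667…) / 0.566667…
     = 0.3… / 0.566667… = 0.529412… → 0.53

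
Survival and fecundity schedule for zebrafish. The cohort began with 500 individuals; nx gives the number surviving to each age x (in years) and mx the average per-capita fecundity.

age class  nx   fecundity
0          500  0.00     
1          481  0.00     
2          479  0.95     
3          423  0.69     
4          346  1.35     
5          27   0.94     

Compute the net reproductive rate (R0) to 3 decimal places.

2.479

lx = nx/n0 = nx/500: 1, 0.962, 0.958, 0.846, 0.692, 0.054
lx·mx by age: 0, 0, 0.9101, 0.58374, 0.9342, 0.05076
R0 = Σ lx·mx = 2.4788 → 2.479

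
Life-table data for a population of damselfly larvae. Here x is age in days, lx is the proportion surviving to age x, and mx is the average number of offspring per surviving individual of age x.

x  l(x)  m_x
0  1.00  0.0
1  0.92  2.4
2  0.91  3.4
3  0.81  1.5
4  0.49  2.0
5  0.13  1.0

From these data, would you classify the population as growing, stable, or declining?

R0 = Σ lx·mx = 0 + 2.208 + 3.094 + 1.215 + 0.98 + 0.13 = 7.627
R0 > 1, so the population is growing.

growing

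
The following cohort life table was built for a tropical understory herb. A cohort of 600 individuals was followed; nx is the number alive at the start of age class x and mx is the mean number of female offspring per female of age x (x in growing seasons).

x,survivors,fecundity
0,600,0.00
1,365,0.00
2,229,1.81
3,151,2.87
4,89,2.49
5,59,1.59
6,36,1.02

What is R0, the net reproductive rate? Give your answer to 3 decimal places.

lx = nx/n0 = nx/600: 1, 0.60833…, 0.38167…, 0.25167…, 0.14833…, 0.09833…, 0.06
lx·mx by age: 0, 0, 0.690817…, 0.722283…, 0.36935…, 0.15635…, 0.0612
R0 = Σ lx·mx = 2… → 2.000

2.000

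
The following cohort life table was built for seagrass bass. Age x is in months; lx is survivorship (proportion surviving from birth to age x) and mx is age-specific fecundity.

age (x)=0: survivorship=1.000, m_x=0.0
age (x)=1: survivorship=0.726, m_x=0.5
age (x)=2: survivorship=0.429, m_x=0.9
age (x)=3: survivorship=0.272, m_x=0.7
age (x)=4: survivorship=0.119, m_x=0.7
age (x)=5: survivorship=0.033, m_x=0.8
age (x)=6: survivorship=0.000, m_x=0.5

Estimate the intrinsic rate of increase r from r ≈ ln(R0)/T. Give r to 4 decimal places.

R0 = Σ lx·mx = 0 + 0.363 + 0.3861 + 0.1904 + 0.0833 + 0.0264 + 0 = 1.0492
Σ x·lx·mx = 2.1716; T = 2.1716/1.0492 = 2.06977…
r ≈ ln(R0)/T = ln(1.0492)/2.06977… = 0.023205… → 0.0232

0.0232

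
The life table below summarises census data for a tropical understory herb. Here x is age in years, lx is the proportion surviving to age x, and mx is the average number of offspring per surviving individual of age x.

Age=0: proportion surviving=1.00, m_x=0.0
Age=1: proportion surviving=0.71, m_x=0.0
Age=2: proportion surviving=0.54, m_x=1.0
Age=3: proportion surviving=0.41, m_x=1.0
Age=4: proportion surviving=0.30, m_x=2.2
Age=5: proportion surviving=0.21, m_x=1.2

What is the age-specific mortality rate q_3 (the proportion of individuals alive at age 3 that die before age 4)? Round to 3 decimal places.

q_3 = (l_3 − l_4) / l_3 = (0.41 − 0.3) / 0.41
     = 0.11 / 0.41 = 0.268293… → 0.268

0.268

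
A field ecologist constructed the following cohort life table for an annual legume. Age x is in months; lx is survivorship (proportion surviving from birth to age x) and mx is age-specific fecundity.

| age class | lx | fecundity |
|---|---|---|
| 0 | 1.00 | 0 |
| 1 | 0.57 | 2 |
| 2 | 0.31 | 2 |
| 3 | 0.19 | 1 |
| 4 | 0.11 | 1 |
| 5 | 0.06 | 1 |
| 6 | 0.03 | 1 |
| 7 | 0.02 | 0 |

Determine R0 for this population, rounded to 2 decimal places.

2.15

lx·mx by age: 0, 1.14, 0.62, 0.19, 0.11, 0.06, 0.03, 0
R0 = Σ lx·mx = 2.15 → 2.15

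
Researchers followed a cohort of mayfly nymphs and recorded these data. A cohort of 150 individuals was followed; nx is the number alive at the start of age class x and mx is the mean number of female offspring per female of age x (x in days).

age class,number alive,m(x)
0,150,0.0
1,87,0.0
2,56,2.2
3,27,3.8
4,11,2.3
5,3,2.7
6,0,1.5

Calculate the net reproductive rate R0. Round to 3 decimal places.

lx = nx/n0 = nx/150: 1, 0.58, 0.37333…, 0.18, 0.07333…, 0.02, 0
lx·mx by age: 0, 0, 0.821333…, 0.684, 0.168667…, 0.054, 0
R0 = Σ lx·mx = 1.728… → 1.728

1.728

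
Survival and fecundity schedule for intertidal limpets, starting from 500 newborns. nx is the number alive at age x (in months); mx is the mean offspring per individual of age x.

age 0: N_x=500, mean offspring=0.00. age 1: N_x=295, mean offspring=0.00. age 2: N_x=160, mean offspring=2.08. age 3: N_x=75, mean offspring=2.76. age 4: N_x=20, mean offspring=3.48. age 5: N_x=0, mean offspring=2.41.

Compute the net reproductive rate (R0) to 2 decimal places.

lx = nx/n0 = nx/500: 1, 0.59, 0.32, 0.15, 0.04, 0
lx·mx by age: 0, 0, 0.6656, 0.414, 0.1392, 0
R0 = Σ lx·mx = 1.2188 → 1.22

1.22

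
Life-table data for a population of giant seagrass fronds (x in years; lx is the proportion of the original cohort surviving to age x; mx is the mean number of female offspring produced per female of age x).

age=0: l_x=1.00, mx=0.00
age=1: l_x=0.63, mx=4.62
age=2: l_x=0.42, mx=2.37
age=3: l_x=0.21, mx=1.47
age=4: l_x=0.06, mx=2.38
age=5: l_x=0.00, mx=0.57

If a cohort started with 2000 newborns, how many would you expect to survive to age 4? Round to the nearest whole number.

120

Expected survivors = N0 · l_4 = 2000 × 0.06 = 120 → 120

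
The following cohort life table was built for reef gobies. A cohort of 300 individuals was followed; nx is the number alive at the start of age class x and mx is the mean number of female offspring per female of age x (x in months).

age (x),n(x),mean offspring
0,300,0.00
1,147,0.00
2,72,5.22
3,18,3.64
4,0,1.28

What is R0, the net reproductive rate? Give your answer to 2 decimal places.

lx = nx/n0 = nx/300: 1, 0.49, 0.24, 0.06, 0
lx·mx by age: 0, 0, 1.2528, 0.2184, 0
R0 = Σ lx·mx = 1.4712 → 1.47

1.47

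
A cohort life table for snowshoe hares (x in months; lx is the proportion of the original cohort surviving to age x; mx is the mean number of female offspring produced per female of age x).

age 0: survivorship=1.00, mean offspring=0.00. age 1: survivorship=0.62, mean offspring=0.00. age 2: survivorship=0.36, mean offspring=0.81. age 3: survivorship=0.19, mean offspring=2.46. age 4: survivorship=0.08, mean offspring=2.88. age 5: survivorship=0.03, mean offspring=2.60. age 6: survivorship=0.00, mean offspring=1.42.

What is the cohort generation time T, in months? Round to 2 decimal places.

lx·mx: 0, 0, 0.2916, 0.4674, 0.2304, 0.078, 0 → R0 = 1.0674
x·lx·mx: 0, 0, 0.5832, 1.4022, 0.9216, 0.39, 0 → Σ = 3.297
T = 3.297 / 1.0674 = 3.088814… → 3.09

3.09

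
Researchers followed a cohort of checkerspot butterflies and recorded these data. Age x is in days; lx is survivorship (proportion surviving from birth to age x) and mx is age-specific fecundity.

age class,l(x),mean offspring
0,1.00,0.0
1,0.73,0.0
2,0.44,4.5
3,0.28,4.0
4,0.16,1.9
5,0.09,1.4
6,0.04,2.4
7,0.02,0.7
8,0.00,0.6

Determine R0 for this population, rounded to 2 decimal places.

lx·mx by age: 0, 0, 1.98, 1.12, 0.304, 0.126, 0.096, 0.014, 0
R0 = Σ lx·mx = 3.64 → 3.64

3.64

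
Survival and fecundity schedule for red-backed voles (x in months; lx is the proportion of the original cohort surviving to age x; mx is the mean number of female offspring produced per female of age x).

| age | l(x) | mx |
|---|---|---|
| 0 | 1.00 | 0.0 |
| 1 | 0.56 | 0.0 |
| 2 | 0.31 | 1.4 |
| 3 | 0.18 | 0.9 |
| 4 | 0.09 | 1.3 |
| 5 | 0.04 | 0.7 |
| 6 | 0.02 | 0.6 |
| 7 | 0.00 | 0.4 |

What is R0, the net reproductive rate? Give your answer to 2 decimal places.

0.75

lx·mx by age: 0, 0, 0.434, 0.162, 0.117, 0.028, 0.012, 0
R0 = Σ lx·mx = 0.753 → 0.75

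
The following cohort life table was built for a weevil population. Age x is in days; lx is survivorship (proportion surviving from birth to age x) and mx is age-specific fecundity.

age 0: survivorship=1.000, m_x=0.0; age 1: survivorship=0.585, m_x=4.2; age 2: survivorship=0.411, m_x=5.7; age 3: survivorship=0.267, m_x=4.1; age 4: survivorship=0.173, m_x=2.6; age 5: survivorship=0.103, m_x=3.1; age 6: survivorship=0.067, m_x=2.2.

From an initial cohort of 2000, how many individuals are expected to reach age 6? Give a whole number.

134

Expected survivors = N0 · l_6 = 2000 × 0.067 = 134 → 134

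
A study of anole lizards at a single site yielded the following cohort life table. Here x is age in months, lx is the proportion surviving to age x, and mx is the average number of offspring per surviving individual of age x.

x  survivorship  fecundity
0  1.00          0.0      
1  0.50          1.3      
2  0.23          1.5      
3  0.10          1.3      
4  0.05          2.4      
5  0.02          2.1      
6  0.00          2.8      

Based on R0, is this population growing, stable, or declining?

growing

R0 = Σ lx·mx = 0 + 0.65 + 0.345 + 0.13 + 0.12 + 0.042 + 0 = 1.287
R0 > 1, so the population is growing.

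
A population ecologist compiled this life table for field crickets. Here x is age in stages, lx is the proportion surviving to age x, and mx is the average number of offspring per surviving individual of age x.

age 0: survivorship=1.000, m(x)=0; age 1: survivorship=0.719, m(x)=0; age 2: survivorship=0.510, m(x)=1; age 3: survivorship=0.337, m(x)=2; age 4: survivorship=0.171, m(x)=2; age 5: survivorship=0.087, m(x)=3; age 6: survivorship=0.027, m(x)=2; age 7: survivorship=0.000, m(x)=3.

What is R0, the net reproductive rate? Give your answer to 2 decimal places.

1.84

lx·mx by age: 0, 0, 0.51, 0.674, 0.342, 0.261, 0.054, 0
R0 = Σ lx·mx = 1.841 → 1.84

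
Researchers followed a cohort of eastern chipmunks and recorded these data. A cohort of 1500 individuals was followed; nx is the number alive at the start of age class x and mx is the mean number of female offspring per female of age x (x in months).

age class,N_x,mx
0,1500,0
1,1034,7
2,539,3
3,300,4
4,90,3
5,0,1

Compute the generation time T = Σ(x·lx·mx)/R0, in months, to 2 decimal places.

lx = nx/n0 = nx/1500: 1, 0.68933…, 0.35933…, 0.2, 0.06, 0
lx·mx: 0, 4.825333…, 1.078…, 0.8, 0.18, 0 → R0 = 6.883333…
x·lx·mx: 0, 4.825333…, 2.156…, 2.4, 0.72, 0 → Σ = 10.101333…
T = 10.101333… / 6.883333… = 1.467506… → 1.47

1.47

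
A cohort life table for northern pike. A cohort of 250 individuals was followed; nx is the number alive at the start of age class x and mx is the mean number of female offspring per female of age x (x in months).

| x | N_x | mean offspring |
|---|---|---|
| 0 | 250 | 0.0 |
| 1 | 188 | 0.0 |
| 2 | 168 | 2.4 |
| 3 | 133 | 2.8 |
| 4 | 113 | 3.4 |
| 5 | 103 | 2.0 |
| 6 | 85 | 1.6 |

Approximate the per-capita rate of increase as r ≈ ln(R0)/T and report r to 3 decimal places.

0.507

lx = nx/n0 = nx/250: 1, 0.752, 0.672, 0.532, 0.452, 0.412, 0.34
R0 = Σ lx·mx = 0 + 0 + 1.6128 + 1.4896 + 1.5368 + 0.824 + 0.544 = 6.0072
Σ x·lx·mx = 21.2256; T = 21.2256/6.0072 = 3.53336…
r ≈ ln(R0)/T = ln(6.0072)/3.53336… = 0.50744… → 0.507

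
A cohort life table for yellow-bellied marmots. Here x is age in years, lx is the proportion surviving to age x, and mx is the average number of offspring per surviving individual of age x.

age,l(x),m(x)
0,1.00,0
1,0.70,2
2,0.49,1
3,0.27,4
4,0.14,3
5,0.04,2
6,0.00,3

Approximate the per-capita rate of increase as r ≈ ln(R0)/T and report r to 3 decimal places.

0.561

R0 = Σ lx·mx = 0 + 1.4 + 0.49 + 1.08 + 0.42 + 0.08 + 0 = 3.47
Σ x·lx·mx = 7.7; T = 7.7/3.47 = 2.21902…
r ≈ ln(R0)/T = ln(3.47)/2.21902… = 0.56068… → 0.561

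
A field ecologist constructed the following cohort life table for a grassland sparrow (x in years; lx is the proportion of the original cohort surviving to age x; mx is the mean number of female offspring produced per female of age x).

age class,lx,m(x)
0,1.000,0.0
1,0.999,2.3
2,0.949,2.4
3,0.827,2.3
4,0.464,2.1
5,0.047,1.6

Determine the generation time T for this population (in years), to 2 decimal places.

lx·mx: 0, 2.2977, 2.2776, 1.9021, 0.9744, 0.0752 → R0 = 7.527
x·lx·mx: 0, 2.2977, 4.5552, 5.7063, 3.8976, 0.376 → Σ = 16.8328
T = 16.8328 / 7.527 = 2.236323… → 2.24

2.24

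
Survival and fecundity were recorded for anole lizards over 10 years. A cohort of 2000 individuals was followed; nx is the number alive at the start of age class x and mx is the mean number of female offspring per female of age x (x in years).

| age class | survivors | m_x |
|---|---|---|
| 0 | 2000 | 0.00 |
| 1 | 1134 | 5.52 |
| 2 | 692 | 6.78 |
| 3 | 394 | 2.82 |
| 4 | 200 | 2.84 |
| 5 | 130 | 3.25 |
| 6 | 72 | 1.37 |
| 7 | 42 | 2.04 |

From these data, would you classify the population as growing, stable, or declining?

growing

lx = nx/n0 = nx/2000: 1, 0.567, 0.346, 0.197, 0.1, 0.065, 0.036, 0.021
R0 = Σ lx·mx = 0 + 3.12984 + 2.34588 + 0.55554 + 0.284 + 0.21125 + 0.04932 + 0.04284 = 6.61867
R0 > 1, so the population is growing.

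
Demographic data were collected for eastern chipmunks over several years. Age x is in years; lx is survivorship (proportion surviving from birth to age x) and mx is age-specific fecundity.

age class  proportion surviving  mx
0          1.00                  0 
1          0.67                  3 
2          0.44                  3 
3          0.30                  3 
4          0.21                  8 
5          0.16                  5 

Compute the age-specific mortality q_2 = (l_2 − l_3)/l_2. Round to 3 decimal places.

q_2 = (l_2 − l_3) / l_2 = (0.44 − 0.3) / 0.44
     = 0.14 / 0.44 = 0.318182… → 0.318

0.318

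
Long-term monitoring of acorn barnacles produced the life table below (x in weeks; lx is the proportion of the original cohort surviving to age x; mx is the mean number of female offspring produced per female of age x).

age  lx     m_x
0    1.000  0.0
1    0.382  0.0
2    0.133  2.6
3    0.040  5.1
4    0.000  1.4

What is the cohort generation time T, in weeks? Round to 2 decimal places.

lx·mx: 0, 0, 0.3458, 0.204, 0 → R0 = 0.5498
x·lx·mx: 0, 0, 0.6916, 0.612, 0 → Σ = 1.3036
T = 1.3036 / 0.5498 = 2.371044… → 2.37

2.37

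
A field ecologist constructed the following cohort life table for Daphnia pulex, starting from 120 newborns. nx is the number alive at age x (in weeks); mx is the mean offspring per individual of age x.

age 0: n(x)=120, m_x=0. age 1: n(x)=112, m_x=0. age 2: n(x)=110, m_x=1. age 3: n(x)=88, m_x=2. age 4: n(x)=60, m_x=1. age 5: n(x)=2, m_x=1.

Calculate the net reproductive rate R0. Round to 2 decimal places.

2.90

lx = nx/n0 = nx/120: 1, 0.93333…, 0.91667…, 0.73333…, 0.5, 0.01667…
lx·mx by age: 0, 0, 0.916667…, 1.466667…, 0.5, 0.016667…
R0 = Σ lx·mx = 2.9… → 2.90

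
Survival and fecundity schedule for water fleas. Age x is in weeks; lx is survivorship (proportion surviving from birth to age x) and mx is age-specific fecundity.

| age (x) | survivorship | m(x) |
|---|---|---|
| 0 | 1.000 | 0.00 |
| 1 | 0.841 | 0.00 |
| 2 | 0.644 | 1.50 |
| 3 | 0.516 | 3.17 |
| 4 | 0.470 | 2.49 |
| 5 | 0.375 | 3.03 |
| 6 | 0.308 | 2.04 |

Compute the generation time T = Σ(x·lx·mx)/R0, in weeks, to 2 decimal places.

3.79

lx·mx: 0, 0, 0.966, 1.63572, 1.1703, 1.13625, 0.62832 → R0 = 5.53659
x·lx·mx: 0, 0, 1.932, 4.90716, 4.6812, 5.68125, 3.76992 → Σ = 20.97153
T = 20.97153 / 5.53659 = 3.787806… → 3.79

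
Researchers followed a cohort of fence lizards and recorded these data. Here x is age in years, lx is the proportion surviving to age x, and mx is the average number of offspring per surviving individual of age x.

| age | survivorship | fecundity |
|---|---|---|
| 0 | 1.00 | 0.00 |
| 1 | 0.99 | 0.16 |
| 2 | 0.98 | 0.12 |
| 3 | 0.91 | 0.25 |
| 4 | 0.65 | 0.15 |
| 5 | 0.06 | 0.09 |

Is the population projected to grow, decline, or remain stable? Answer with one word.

R0 = Σ lx·mx = 0 + 0.1584 + 0.1176 + 0.2275 + 0.0975 + 0.0054 = 0.6064
R0 < 1, so the population is declining.

declining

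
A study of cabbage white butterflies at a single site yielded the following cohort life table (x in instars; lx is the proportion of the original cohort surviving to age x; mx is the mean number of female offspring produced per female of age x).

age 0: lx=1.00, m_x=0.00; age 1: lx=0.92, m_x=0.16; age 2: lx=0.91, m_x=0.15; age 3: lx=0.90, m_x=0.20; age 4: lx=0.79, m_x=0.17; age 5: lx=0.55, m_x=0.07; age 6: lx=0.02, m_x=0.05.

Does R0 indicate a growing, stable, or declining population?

declining

R0 = Σ lx·mx = 0 + 0.1472 + 0.1365 + 0.18 + 0.1343 + 0.0385 + 0.001 = 0.6375
R0 < 1, so the population is declining.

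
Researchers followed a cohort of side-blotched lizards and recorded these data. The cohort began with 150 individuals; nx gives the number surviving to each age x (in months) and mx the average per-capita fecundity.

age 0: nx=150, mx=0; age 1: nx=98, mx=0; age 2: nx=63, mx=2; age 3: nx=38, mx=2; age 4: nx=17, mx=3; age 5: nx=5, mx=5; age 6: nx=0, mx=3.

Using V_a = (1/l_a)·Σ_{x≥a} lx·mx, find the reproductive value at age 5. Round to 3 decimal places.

5.000

lx = nx/n0 = nx/150: 1, 0.65333…, 0.42, 0.25333…, 0.11333…, 0.03333…, 0
lx·mx for x ≥ 5: 0.166667…, 0 → sum = 0.166667…
V_5 = 0.166667… / l_5 = 0.166667… / 0.033333… = 5… → 5.000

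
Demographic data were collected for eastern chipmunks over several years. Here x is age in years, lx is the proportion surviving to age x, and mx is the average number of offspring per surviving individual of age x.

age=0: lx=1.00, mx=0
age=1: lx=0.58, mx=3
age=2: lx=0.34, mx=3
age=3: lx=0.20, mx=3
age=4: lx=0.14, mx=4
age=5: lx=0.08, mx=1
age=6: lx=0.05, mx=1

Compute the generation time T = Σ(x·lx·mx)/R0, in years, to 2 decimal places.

2.10

lx·mx: 0, 1.74, 1.02, 0.6, 0.56, 0.08, 0.05 → R0 = 4.05
x·lx·mx: 0, 1.74, 2.04, 1.8, 2.24, 0.4, 0.3 → Σ = 8.52
T = 8.52 / 4.05 = 2.103704… → 2.10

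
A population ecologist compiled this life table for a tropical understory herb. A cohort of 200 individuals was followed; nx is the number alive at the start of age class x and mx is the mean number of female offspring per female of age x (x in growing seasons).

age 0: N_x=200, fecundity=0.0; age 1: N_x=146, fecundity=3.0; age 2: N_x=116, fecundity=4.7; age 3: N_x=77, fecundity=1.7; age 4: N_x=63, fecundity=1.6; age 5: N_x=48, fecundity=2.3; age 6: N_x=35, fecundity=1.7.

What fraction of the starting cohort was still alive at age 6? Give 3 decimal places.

l_6 = n_6/n_0 = 35/200 = 0.175 → 0.175

0.175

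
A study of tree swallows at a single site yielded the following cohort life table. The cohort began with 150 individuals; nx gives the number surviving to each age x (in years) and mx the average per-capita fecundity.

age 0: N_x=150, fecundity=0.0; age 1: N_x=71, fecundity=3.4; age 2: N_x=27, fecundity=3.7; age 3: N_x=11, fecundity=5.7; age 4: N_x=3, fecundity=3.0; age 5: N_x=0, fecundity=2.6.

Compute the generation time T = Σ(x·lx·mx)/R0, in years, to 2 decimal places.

1.61

lx = nx/n0 = nx/150: 1, 0.47333…, 0.18, 0.07333…, 0.02, 0
lx·mx: 0, 1.609333…, 0.666, 0.418…, 0.06, 0 → R0 = 2.753333…
x·lx·mx: 0, 1.609333…, 1.332, 1.254…, 0.24, 0 → Σ = 4.435333…
T = 4.435333… / 2.753333… = 1.610896… → 1.61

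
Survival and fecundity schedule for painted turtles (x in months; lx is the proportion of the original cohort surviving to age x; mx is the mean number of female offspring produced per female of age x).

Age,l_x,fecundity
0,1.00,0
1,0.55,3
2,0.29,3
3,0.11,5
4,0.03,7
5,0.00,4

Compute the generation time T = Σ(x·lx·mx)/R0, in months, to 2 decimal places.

lx·mx: 0, 1.65, 0.87, 0.55, 0.21, 0 → R0 = 3.28
x·lx·mx: 0, 1.65, 1.74, 1.65, 0.84, 0 → Σ = 5.88
T = 5.88 / 3.28 = 1.792683… → 1.79

1.79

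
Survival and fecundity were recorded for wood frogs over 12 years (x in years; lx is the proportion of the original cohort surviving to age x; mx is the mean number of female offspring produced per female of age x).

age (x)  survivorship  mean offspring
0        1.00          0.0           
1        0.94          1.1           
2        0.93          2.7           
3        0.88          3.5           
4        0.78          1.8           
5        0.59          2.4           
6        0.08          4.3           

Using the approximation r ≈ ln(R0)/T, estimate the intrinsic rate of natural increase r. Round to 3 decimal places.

0.743

R0 = Σ lx·mx = 0 + 1.034 + 2.511 + 3.08 + 1.404 + 1.416 + 0.344 = 9.789
Σ x·lx·mx = 30.056; T = 30.056/9.789 = 3.07039…
r ≈ ln(R0)/T = ln(9.789)/3.07039… = 0.74299… → 0.743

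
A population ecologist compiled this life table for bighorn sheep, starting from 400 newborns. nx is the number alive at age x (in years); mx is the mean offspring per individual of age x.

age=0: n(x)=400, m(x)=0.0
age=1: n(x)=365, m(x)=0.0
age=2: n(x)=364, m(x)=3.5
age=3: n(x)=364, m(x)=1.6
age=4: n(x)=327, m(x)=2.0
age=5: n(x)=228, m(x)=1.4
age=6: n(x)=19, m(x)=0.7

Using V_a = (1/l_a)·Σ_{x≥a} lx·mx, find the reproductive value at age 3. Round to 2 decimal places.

lx = nx/n0 = nx/400: 1, 0.9125, 0.91, 0.91, 0.8175, 0.57, 0.0475
lx·mx for x ≥ 3: 1.456, 1.635, 0.798, 0.03325 → sum = 3.92225
V_3 = 3.92225 / l_3 = 3.92225 / 0.91 = 4.310165… → 4.31

4.31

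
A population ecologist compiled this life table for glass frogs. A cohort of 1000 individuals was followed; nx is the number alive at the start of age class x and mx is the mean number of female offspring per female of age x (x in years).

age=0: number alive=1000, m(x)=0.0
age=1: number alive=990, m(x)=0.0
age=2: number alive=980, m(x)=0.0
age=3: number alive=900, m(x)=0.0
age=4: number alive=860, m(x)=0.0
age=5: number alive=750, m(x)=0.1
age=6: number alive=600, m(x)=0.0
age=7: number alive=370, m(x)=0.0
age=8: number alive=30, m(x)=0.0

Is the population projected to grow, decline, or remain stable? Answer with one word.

declining

lx = nx/n0 = nx/1000: 1, 0.99, 0.98, 0.9, 0.86, 0.75, 0.6, 0.37, 0.03
R0 = Σ lx·mx = 0 + 0 + 0 + 0 + 0 + 0.075 + 0 + 0 + 0 = 0.075
R0 < 1, so the population is declining.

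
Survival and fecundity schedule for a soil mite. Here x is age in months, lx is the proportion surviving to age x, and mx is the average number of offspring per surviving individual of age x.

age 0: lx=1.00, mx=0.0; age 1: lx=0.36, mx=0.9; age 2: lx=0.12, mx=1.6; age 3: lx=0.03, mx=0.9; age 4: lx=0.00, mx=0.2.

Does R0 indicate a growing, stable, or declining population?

declining

R0 = Σ lx·mx = 0 + 0.324 + 0.192 + 0.027 + 0 = 0.543
R0 < 1, so the population is declining.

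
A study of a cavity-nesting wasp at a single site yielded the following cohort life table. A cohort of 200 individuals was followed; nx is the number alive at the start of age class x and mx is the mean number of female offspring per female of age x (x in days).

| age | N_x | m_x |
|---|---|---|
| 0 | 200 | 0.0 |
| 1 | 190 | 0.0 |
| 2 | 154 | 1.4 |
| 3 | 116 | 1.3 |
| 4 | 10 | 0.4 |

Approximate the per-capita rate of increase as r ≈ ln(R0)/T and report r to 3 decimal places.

lx = nx/n0 = nx/200: 1, 0.95, 0.77, 0.58, 0.05
R0 = Σ lx·mx = 0 + 0 + 1.078 + 0.754 + 0.02 = 1.852
Σ x·lx·mx = 4.498; T = 4.498/1.852 = 2.42873…
r ≈ ln(R0)/T = ln(1.852)/2.42873… = 0.25374… → 0.254

0.254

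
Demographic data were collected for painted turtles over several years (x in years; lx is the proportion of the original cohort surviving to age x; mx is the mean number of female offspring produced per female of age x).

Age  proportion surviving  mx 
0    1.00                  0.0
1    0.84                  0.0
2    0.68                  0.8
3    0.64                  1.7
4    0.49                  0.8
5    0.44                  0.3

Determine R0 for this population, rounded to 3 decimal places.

2.156

lx·mx by age: 0, 0, 0.544, 1.088, 0.392, 0.132
R0 = Σ lx·mx = 2.156 → 2.156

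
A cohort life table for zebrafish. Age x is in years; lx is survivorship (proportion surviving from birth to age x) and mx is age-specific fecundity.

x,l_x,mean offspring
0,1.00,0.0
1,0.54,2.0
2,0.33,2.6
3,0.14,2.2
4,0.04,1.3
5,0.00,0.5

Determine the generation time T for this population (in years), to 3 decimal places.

1.709

lx·mx: 0, 1.08, 0.858, 0.308, 0.052, 0 → R0 = 2.298
x·lx·mx: 0, 1.08, 1.716, 0.924, 0.208, 0 → Σ = 3.928
T = 3.928 / 2.298 = 1.709312… → 1.709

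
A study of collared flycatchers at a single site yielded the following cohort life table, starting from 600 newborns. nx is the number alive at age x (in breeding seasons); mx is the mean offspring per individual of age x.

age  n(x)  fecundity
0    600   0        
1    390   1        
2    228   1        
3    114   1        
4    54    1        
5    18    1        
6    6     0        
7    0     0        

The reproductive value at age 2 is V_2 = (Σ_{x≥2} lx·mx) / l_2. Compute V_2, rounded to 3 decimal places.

lx = nx/n0 = nx/600: 1, 0.65, 0.38, 0.19, 0.09, 0.03, 0.01, 0
lx·mx for x ≥ 2: 0.38, 0.19, 0.09, 0.03, 0, 0 → sum = 0.69
V_2 = 0.69 / l_2 = 0.69 / 0.38 = 1.815789… → 1.816

1.816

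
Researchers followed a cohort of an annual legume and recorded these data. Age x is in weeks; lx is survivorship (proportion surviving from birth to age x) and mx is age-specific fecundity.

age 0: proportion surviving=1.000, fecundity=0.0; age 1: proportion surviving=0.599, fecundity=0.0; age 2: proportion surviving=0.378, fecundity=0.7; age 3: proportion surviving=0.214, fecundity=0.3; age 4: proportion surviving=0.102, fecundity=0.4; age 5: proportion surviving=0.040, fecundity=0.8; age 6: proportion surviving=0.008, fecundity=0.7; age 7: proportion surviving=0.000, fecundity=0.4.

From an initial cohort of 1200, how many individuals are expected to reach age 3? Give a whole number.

257

Expected survivors = N0 · l_3 = 1200 × 0.214 = 256.8 → 257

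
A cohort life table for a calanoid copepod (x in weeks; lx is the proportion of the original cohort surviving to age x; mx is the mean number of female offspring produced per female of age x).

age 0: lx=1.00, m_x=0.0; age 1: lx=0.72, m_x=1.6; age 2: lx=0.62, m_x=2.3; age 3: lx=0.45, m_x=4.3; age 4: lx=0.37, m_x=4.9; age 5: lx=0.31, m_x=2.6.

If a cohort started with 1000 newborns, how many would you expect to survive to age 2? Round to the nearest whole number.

620

Expected survivors = N0 · l_2 = 1000 × 0.62 = 620 → 620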